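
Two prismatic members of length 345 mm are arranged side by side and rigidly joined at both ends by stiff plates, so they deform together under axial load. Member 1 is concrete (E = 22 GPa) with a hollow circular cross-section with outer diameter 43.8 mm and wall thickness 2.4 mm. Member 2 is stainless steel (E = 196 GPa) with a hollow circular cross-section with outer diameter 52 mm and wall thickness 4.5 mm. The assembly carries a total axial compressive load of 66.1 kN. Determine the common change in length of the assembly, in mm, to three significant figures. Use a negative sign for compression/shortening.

A_1 = 312.1 mm².
A_2 = 671.5 mm².
Equal strain + equilibrium ⇒ each member carries load in proportion to AE: A₁E₁ = 6867000 N, A₂E₂ = 131600000 N, ΣAE = 138500000 N.
δ = PL/ΣAE = -66100·345/138500000 = -0.1647 mm.

-0.165 mm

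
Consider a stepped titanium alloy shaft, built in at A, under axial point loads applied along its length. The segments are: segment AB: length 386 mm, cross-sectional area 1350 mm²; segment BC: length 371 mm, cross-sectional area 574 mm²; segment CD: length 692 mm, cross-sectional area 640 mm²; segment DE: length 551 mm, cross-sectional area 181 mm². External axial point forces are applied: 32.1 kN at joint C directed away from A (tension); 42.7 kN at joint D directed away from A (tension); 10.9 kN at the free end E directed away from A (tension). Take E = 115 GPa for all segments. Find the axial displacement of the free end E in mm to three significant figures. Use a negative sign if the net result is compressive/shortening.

Internal axial forces (sectioning from the free end, tension +): N_DE = 10.9 kN, N_CD = 53.6 kN, N_BC = 85.7 kN, N_AB = 85.7 kN.
δ_AB = 85700·386/(1350·115000) = 0.2131 mm
δ_BC = 85700·371/(574·115000) = 0.4817 mm
δ_CD = 53600·692/(640·115000) = 0.504 mm
δ_DE = 10900·551/(181·115000) = 0.2885 mm
δ = Σδ_i = 1.487 mm.

1.49 mm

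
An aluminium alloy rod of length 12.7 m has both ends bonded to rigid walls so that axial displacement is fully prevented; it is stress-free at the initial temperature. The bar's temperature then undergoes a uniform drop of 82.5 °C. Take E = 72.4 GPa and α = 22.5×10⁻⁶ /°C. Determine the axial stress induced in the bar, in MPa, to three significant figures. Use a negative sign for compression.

134 MPa

Free thermal expansion αLΔT = 22.5e-6 · 12700 · -82.5 = -23.57 mm.
The walls impose strain ε = −(-23.57)/12700 = 1.8562e-03; σ = Eε = 72400 · 1.8562e-03 = 134.4 MPa.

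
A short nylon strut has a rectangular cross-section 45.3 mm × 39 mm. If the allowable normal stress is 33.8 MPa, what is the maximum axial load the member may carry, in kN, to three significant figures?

A = 1767 mm².
P_max = σ_allow · A = 33.8 · 1767 = 59710 N = 59.71 kN.

59.7 kN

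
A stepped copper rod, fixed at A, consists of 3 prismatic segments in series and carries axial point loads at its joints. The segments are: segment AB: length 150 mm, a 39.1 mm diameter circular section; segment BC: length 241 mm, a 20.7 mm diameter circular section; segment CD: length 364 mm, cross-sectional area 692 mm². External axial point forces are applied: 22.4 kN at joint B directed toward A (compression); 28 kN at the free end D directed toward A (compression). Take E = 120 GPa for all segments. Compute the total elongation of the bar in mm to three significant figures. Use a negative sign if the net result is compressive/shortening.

-0.342 mm

Internal axial forces (sectioning from the free end, tension +): N_CD = -28 kN, N_BC = -28 kN, N_AB = -50.4 kN.
A_AB = 1201 mm².
A_BC = 336.5 mm².
δ_AB = -50400·150/(1201·120000) = -0.05247 mm
δ_BC = -28000·241/(336.5·120000) = -0.1671 mm
δ_CD = -28000·364/(692·120000) = -0.1227 mm
δ = Σδ_i = -0.3423 mm.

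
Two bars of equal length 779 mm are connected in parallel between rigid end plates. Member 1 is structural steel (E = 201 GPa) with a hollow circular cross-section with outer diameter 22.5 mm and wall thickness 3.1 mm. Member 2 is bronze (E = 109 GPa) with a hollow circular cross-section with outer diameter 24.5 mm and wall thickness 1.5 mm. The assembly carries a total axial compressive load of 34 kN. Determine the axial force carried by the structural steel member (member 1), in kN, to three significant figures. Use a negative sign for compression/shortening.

-25.9 kN

A_1 = 188.9 mm².
A_2 = 108.4 mm².
Equal strain + equilibrium ⇒ each member carries load in proportion to AE: A₁E₁ = 37980000 N, A₂E₂ = 11810000 N, ΣAE = 49790000 N.
F₁ = P·A₁E₁/ΣAE = -34000·37980000/49790000 = -25930 N.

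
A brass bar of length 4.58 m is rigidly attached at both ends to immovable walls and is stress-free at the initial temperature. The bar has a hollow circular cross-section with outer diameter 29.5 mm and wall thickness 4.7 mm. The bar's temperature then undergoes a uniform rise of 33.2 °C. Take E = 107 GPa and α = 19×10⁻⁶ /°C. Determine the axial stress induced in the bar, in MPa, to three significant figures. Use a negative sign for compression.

Free thermal expansion αLΔT = 19e-6 · 4580 · 33.2 = 2.889 mm.
The walls impose strain ε = −(2.889)/4580 = -6.3080e-04; σ = Eε = 107000 · -6.3080e-04 = -67.5 MPa.

-67.5 MPa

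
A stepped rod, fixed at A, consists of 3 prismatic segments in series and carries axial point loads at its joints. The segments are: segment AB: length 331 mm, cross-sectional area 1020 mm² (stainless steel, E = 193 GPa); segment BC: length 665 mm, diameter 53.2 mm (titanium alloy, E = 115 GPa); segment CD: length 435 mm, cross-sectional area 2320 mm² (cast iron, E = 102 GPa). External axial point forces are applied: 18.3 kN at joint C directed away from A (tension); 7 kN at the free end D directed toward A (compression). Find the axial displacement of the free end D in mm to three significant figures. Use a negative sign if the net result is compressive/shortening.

0.0355 mm

Internal axial forces (sectioning from the free end, tension +): N_CD = -7 kN, N_BC = 11.3 kN, N_AB = 11.3 kN.
A_BC = 2223 mm².
δ_AB = 11300·331/(1020·193000) = 0.019 mm
δ_BC = 11300·665/(2223·115000) = 0.0294 mm
δ_CD = -7000·435/(2320·102000) = -0.01287 mm
δ = Σδ_i = 0.03553 mm.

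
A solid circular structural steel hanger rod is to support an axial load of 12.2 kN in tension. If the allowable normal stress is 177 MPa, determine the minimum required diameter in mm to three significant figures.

9.37 mm

Required area A ≥ P/σ_allow = 12200/177 = 68.93 mm².
For a solid circular section, d ≥ √(4A/π) = 9.368 mm.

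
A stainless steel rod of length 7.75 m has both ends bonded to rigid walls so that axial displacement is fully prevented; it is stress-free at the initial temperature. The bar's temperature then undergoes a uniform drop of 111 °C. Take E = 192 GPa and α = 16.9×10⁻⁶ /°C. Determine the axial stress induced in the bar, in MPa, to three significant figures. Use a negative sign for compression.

Free thermal expansion αLΔT = 16.9e-6 · 7750 · -111 = -14.54 mm.
The walls impose strain ε = −(-14.54)/7750 = 1.8759e-03; σ = Eε = 192000 · 1.8759e-03 = 360.2 MPa.

360 MPa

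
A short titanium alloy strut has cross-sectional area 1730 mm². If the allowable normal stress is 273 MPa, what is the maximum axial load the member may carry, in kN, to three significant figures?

P_max = σ_allow · A = 273 · 1730 = 472300 N = 472.3 kN.

472 kN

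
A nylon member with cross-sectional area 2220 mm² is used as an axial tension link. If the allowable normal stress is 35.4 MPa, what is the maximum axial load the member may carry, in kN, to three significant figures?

P_max = σ_allow · A = 35.4 · 2220 = 78590 N = 78.59 kN.

78.6 kN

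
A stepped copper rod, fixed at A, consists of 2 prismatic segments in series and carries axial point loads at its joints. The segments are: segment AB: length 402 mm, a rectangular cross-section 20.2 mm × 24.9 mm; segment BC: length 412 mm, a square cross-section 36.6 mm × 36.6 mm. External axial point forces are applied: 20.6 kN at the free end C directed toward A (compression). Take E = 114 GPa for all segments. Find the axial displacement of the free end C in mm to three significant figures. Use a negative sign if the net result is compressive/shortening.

Internal axial forces (sectioning from the free end, tension +): N_BC = -20.6 kN, N_AB = -20.6 kN.
A_AB = 503 mm².
A_BC = 1340 mm².
δ_AB = -20600·402/(503·114000) = -0.1444 mm
δ_BC = -20600·412/(1340·114000) = -0.05558 mm
δ = Σδ_i = -0.2 mm.

-0.200 mm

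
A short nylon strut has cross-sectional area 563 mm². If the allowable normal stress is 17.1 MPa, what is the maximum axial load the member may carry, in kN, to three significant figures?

P_max = σ_allow · A = 17.1 · 563 = 9627 N = 9.627 kN.

9.63 kN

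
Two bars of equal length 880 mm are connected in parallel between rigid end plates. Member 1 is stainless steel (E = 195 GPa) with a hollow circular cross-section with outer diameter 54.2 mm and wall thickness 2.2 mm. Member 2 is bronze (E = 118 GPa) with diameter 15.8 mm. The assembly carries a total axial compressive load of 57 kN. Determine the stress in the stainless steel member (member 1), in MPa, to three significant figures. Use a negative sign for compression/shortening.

-119 MPa

A_1 = 359.4 mm².
A_2 = 196.1 mm².
Equal strain + equilibrium ⇒ each member carries load in proportion to AE: A₁E₁ = 70080000 N, A₂E₂ = 23140000 N, ΣAE = 93220000 N.
σ₁ = P·E₁/ΣAE = -57000·195000/93220000 = -119.2 MPa.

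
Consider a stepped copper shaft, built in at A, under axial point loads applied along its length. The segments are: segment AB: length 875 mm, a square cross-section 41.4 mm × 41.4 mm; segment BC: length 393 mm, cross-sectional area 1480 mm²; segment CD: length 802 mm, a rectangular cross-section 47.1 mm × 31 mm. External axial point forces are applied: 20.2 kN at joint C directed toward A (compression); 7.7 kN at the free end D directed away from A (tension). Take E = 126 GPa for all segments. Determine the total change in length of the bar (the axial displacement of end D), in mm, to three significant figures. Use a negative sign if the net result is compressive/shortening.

Internal axial forces (sectioning from the free end, tension +): N_CD = 7.7 kN, N_BC = -12.5 kN, N_AB = -12.5 kN.
A_AB = 1714 mm².
A_CD = 1460 mm².
δ_AB = -12500·875/(1714·126000) = -0.05065 mm
δ_BC = -12500·393/(1480·126000) = -0.02634 mm
δ_CD = 7700·802/(1460·126000) = 0.03357 mm
δ = Σδ_i = -0.04342 mm.

-0.0434 mm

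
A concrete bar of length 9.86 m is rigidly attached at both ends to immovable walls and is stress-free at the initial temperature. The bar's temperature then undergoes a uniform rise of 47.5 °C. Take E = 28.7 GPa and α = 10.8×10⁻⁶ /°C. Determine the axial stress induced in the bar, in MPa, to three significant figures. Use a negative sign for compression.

-14.7 MPa

Free thermal expansion αLΔT = 10.8e-6 · 9860 · 47.5 = 5.058 mm.
The walls impose strain ε = −(5.058)/9860 = -5.1300e-04; σ = Eε = 28700 · -5.1300e-04 = -14.72 MPa.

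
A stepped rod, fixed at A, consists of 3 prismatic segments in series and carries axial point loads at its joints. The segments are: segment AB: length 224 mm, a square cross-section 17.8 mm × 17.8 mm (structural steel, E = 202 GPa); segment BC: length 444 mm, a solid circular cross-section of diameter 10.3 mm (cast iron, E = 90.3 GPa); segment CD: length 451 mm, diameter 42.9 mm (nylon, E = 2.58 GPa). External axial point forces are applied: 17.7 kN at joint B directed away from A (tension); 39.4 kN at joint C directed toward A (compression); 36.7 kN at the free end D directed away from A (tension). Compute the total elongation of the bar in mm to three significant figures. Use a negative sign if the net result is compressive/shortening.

4.33 mm

Internal axial forces (sectioning from the free end, tension +): N_CD = 36.7 kN, N_BC = -2.7 kN, N_AB = 15 kN.
A_AB = 316.8 mm².
A_BC = 83.32 mm².
A_CD = 1445 mm².
δ_AB = 15000·224/(316.8·202000) = 0.0525 mm
δ_BC = -2700·444/(83.32·90300) = -0.1593 mm
δ_CD = 36700·451/(1445·2580) = 4.438 mm
δ = Σδ_i = 4.331 mm.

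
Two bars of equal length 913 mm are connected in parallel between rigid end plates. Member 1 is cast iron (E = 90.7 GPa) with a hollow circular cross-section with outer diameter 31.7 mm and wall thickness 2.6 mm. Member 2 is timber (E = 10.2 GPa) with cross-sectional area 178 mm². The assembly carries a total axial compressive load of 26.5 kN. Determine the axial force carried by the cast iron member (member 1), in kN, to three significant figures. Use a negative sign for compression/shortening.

A_1 = 237.7 mm².
Equal strain + equilibrium ⇒ each member carries load in proportion to AE: A₁E₁ = 21560000 N, A₂E₂ = 1816000 N, ΣAE = 23370000 N.
F₁ = P·A₁E₁/ΣAE = -26500·21560000/23370000 = -24440 N.

-24.4 kN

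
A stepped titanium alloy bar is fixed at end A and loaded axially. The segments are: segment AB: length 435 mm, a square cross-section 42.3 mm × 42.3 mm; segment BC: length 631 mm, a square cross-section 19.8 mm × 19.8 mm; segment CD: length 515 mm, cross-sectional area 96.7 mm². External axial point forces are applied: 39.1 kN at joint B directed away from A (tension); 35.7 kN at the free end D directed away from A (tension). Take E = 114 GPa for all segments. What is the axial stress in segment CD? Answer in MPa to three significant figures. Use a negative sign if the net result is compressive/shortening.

369 MPa

Internal axial forces (sectioning from the free end, tension +): N_CD = 35.7 kN, N_BC = 35.7 kN, N_AB = 74.8 kN.
σ_CD = N_CD/A_CD = 35700/96.7 = 369.2 MPa.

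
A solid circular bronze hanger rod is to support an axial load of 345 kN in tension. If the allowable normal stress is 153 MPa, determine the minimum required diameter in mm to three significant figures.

Required area A ≥ P/σ_allow = 345000/153 = 2255 mm².
For a solid circular section, d ≥ √(4A/π) = 53.58 mm.

53.6 mm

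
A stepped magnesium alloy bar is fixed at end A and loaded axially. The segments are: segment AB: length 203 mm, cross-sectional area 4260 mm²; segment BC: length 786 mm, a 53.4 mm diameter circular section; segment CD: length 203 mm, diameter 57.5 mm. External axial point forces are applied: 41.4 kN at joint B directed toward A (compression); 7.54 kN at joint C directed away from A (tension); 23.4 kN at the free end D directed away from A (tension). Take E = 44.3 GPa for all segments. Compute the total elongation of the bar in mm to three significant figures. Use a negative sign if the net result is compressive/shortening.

Internal axial forces (sectioning from the free end, tension +): N_CD = 23.4 kN, N_BC = 30.94 kN, N_AB = -10.46 kN.
A_BC = 2240 mm².
A_CD = 2597 mm².
δ_AB = -10460·203/(4260·44300) = -0.01125 mm
δ_BC = 30940·786/(2240·44300) = 0.2451 mm
δ_CD = 23400·203/(2597·44300) = 0.04129 mm
δ = Σδ_i = 0.2752 mm.

0.275 mm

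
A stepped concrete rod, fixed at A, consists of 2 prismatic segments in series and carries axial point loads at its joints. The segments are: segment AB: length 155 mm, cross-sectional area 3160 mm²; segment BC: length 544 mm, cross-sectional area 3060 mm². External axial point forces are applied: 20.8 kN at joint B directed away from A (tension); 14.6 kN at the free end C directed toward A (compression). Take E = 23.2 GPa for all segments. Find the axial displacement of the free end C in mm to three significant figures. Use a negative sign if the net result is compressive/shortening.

Internal axial forces (sectioning from the free end, tension +): N_BC = -14.6 kN, N_AB = 6.2 kN.
δ_AB = 6200·155/(3160·23200) = 0.01311 mm
δ_BC = -14600·544/(3060·23200) = -0.1119 mm
δ = Σδ_i = -0.09877 mm.

-0.0988 mm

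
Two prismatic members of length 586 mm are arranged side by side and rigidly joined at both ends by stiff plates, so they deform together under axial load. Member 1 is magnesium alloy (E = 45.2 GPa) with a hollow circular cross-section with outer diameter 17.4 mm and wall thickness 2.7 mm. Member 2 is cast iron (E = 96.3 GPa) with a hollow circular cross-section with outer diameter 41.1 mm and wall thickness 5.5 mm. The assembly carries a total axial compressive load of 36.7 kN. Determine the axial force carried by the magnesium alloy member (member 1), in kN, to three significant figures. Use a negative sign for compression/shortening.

-3.19 kN

A_1 = 124.7 mm².
A_2 = 615.1 mm².
Equal strain + equilibrium ⇒ each member carries load in proportion to AE: A₁E₁ = 5636000 N, A₂E₂ = 59240000 N, ΣAE = 64870000 N.
F₁ = P·A₁E₁/ΣAE = -36700·5636000/64870000 = -3188 N.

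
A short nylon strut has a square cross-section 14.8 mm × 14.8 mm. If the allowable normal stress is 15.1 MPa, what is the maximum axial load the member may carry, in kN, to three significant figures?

3.31 kN

A = 219 mm².
P_max = σ_allow · A = 15.1 · 219 = 3308 N = 3.308 kN.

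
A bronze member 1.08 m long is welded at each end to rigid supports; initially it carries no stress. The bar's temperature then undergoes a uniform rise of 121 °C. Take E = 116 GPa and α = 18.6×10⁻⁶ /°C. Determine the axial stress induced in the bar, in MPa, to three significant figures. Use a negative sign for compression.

-261 MPa

Free thermal expansion αLΔT = 18.6e-6 · 1080 · 121 = 2.431 mm.
The walls impose strain ε = −(2.431)/1080 = -2.2506e-03; σ = Eε = 116000 · -2.2506e-03 = -261.1 MPa.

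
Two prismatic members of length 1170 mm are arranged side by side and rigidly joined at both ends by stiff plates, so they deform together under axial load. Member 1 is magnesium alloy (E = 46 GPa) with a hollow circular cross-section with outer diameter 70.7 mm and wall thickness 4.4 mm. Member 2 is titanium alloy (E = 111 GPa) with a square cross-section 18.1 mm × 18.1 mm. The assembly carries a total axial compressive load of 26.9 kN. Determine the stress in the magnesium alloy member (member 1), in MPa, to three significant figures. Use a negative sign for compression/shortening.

A_1 = 916.5 mm².
A_2 = 327.6 mm².
Equal strain + equilibrium ⇒ each member carries load in proportion to AE: A₁E₁ = 42160000 N, A₂E₂ = 36360000 N, ΣAE = 78520000 N.
σ₁ = P·E₁/ΣAE = -26900·46000/78520000 = -15.76 MPa.

-15.8 MPa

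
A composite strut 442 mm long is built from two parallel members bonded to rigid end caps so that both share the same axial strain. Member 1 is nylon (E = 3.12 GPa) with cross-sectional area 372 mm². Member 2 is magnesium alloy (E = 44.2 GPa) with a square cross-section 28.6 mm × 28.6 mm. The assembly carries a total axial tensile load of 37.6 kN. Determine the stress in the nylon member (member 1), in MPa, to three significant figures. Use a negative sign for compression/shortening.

A_2 = 818 mm².
Equal strain + equilibrium ⇒ each member carries load in proportion to AE: A₁E₁ = 1161000 N, A₂E₂ = 36150000 N, ΣAE = 37310000 N.
σ₁ = P·E₁/ΣAE = 37600·3120/37310000 = 3.144 MPa.

3.14 MPa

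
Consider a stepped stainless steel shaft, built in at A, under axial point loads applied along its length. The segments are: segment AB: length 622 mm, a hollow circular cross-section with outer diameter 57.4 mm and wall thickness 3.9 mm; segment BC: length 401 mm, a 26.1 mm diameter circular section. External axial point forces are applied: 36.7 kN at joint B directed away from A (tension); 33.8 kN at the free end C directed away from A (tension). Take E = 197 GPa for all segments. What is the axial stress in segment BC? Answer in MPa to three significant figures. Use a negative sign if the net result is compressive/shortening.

Internal axial forces (sectioning from the free end, tension +): N_BC = 33.8 kN, N_AB = 70.5 kN.
A_BC = 535 mm².
σ_BC = N_BC/A_BC = 33800/535 = 63.18 MPa.

63.2 MPa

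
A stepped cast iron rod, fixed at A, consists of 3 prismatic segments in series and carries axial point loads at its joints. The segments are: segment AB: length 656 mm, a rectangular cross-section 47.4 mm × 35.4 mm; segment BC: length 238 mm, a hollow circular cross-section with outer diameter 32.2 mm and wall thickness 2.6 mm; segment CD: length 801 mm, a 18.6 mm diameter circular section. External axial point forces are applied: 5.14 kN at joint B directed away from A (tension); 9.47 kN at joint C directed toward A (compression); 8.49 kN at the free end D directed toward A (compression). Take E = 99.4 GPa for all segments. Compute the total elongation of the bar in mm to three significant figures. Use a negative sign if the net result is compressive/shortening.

Internal axial forces (sectioning from the free end, tension +): N_CD = -8.49 kN, N_BC = -17.96 kN, N_AB = -12.82 kN.
A_AB = 1678 mm².
A_BC = 241.8 mm².
A_CD = 271.7 mm².
δ_AB = -12820·656/(1678·99400) = -0.05042 mm
δ_BC = -17960·238/(241.8·99400) = -0.1779 mm
δ_CD = -8490·801/(271.7·99400) = -0.2518 mm
δ = Σδ_i = -0.4801 mm.

-0.480 mm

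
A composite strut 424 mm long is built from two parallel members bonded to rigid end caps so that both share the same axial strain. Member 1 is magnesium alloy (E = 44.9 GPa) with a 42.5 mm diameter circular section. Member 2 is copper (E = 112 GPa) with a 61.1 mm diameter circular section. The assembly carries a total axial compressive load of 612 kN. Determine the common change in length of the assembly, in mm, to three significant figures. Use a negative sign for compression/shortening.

-0.662 mm

A_1 = 1419 mm².
A_2 = 2932 mm².
Equal strain + equilibrium ⇒ each member carries load in proportion to AE: A₁E₁ = 63700000 N, A₂E₂ = 328400000 N, ΣAE = 392100000 N.
δ = PL/ΣAE = -612000·424/392100000 = -0.6618 mm.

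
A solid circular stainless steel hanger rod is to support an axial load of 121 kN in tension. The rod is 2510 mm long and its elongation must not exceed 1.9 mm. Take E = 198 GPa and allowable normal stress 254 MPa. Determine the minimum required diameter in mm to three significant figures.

Required area A ≥ P/σ_allow = 121000/254 = 476.4 mm².
For a solid circular section, d ≥ √(4A/π) = 24.63 mm.
Elongation limit: A ≥ PL/(Eδ_allow) = 121000·2510/(198000·1.9) = 807.3 mm² ⇒ d ≥ 32.06 mm.
The elongation limit governs.

32.1 mm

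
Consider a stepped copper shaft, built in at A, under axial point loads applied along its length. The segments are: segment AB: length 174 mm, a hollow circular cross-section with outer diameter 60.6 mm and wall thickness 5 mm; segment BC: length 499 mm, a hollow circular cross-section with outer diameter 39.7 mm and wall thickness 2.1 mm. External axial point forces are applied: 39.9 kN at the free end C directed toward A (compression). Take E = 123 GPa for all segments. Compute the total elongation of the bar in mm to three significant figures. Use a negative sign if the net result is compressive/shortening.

Internal axial forces (sectioning from the free end, tension +): N_BC = -39.9 kN, N_AB = -39.9 kN.
A_AB = 873.4 mm².
A_BC = 248.1 mm².
δ_AB = -39900·174/(873.4·123000) = -0.06463 mm
δ_BC = -39900·499/(248.1·123000) = -0.6525 mm
δ = Σδ_i = -0.7172 mm.

-0.717 mm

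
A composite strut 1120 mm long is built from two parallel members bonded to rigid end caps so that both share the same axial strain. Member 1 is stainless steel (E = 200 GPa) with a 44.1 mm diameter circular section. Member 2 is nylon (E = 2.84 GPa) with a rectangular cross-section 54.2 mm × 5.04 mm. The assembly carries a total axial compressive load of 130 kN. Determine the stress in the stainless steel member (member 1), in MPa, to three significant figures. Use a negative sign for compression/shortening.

-84.9 MPa

A_1 = 1527 mm².
A_2 = 273.2 mm².
Equal strain + equilibrium ⇒ each member carries load in proportion to AE: A₁E₁ = 305500000 N, A₂E₂ = 775800 N, ΣAE = 306300000 N.
σ₁ = P·E₁/ΣAE = -130000·200000/306300000 = -84.89 MPa.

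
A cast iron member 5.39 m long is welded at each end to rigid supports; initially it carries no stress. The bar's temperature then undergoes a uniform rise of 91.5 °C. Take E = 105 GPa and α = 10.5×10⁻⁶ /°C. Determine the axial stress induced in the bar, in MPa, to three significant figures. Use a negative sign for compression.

Free thermal expansion αLΔT = 10.5e-6 · 5390 · 91.5 = 5.178 mm.
The walls impose strain ε = −(5.178)/5390 = -9.6075e-04; σ = Eε = 105000 · -9.6075e-04 = -100.9 MPa.

-101 MPa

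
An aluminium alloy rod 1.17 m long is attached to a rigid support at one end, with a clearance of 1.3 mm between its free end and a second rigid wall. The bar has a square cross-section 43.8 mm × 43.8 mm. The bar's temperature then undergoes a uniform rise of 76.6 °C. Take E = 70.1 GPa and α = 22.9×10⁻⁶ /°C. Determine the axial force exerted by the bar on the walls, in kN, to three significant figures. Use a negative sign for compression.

-86.5 kN

Free thermal expansion αLΔT = 22.9e-6 · 1170 · 76.6 = 2.052 mm.
The walls engage after the gap closes; constrained expansion = 2.052 − 1.3 = 0.7523 mm.
The walls impose strain ε = −(0.7523)/1170 = -6.4303e-04; σ = Eε = 70100 · -6.4303e-04 = -45.08 MPa.
Wall reaction R = σ·A = -45.08·1918 = -86480 N = -86.48 kN.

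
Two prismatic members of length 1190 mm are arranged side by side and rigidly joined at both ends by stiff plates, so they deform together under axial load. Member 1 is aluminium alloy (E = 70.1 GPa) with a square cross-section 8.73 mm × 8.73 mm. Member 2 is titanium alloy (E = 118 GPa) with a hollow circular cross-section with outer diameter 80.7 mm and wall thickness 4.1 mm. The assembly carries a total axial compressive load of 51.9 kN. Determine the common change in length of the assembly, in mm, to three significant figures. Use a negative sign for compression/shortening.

-0.507 mm

A_1 = 76.21 mm².
A_2 = 986.6 mm².
Equal strain + equilibrium ⇒ each member carries load in proportion to AE: A₁E₁ = 5343000 N, A₂E₂ = 116400000 N, ΣAE = 121800000 N.
δ = PL/ΣAE = -51900·1190/121800000 = -0.5072 mm.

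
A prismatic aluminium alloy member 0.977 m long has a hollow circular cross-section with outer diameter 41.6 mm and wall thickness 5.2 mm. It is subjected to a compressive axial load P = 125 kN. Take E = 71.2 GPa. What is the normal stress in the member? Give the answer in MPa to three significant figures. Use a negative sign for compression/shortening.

A = 594.6 mm².
σ = N/A = -125000/594.6 = -210.2 MPa.

-210 MPa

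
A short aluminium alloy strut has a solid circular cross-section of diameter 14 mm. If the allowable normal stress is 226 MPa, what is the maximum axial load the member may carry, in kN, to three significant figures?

A = 153.9 mm².
P_max = σ_allow · A = 226 · 153.9 = 34790 N = 34.79 kN.

34.8 kN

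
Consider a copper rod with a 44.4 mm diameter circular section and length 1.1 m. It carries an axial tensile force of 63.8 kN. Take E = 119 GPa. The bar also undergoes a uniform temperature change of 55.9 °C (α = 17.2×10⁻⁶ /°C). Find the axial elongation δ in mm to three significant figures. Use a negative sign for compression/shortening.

1.44 mm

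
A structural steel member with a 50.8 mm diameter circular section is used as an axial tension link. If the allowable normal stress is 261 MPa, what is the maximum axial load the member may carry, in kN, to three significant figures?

529 kN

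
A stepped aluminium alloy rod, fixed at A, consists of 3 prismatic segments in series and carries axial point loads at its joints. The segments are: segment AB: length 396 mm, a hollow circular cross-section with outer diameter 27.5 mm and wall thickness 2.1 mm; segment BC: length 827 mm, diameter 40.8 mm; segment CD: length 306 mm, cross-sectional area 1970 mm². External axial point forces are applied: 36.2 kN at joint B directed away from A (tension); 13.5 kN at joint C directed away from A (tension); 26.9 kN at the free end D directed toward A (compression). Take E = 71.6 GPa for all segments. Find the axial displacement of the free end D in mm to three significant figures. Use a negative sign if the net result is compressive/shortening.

Internal axial forces (sectioning from the free end, tension +): N_CD = -26.9 kN, N_BC = -13.4 kN, N_AB = 22.8 kN.
A_AB = 167.6 mm².
A_BC = 1307 mm².
δ_AB = 22800·396/(167.6·71600) = 0.7525 mm
δ_BC = -13400·827/(1307·71600) = -0.1184 mm
δ_CD = -26900·306/(1970·71600) = -0.05836 mm
δ = Σδ_i = 0.5758 mm.

0.576 mm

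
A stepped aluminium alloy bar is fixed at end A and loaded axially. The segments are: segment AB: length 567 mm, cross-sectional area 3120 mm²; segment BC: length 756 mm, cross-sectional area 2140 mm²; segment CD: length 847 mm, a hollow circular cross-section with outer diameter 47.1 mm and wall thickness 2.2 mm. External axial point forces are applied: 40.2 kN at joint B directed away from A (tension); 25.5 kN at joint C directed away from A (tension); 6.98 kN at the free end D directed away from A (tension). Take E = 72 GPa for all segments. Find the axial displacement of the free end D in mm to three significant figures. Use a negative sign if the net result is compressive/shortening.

0.607 mm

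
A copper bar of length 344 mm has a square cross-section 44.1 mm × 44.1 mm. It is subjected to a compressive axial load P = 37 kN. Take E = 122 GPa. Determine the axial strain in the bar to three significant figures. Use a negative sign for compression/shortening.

-1.56e-04

A = 1945 mm².
σ = N/A = -19.02 MPa; ε = σ/E = -19.02/122000 = -1.559e-04.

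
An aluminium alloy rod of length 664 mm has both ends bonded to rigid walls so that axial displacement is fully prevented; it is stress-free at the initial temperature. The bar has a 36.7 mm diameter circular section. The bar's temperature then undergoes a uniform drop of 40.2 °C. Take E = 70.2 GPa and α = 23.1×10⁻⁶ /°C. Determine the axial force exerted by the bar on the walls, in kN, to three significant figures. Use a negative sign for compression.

69.0 kN

Free thermal expansion αLΔT = 23.1e-6 · 664 · -40.2 = -0.6166 mm.
The walls impose strain ε = −(-0.6166)/664 = 9.2862e-04; σ = Eε = 70200 · 9.2862e-04 = 65.19 MPa.
Wall reaction R = σ·A = 65.19·1058 = 68960 N = 68.96 kN.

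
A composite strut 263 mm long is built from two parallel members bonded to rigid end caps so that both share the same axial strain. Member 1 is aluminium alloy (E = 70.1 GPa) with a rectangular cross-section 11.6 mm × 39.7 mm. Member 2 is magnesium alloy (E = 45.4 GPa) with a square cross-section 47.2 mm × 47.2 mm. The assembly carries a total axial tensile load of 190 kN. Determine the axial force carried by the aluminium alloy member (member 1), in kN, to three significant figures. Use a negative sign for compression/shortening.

A_1 = 460.5 mm².
A_2 = 2228 mm².
Equal strain + equilibrium ⇒ each member carries load in proportion to AE: A₁E₁ = 32280000 N, A₂E₂ = 101100000 N, ΣAE = 133400000 N.
F₁ = P·A₁E₁/ΣAE = 190000·32280000/133400000 = 45970 N.

46.0 kN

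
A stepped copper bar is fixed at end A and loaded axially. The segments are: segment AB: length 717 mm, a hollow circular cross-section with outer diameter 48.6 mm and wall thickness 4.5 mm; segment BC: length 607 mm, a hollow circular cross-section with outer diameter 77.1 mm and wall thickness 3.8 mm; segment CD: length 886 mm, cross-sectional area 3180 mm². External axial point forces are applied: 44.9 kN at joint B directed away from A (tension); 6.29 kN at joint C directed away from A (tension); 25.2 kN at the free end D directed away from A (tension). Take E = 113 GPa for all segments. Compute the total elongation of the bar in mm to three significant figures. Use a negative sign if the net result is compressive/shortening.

1.03 mm

Internal axial forces (sectioning from the free end, tension +): N_CD = 25.2 kN, N_BC = 31.49 kN, N_AB = 76.39 kN.
A_AB = 623.4 mm².
A_BC = 875.1 mm².
δ_AB = 76390·717/(623.4·113000) = 0.7775 mm
δ_BC = 31490·607/(875.1·113000) = 0.1933 mm
δ_CD = 25200·886/(3180·113000) = 0.06213 mm
δ = Σδ_i = 1.033 mm.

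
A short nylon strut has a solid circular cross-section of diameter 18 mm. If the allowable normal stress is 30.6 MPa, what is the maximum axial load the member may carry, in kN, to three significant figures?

7.79 kN

A = 254.5 mm².
P_max = σ_allow · A = 30.6 · 254.5 = 7787 N = 7.787 kN.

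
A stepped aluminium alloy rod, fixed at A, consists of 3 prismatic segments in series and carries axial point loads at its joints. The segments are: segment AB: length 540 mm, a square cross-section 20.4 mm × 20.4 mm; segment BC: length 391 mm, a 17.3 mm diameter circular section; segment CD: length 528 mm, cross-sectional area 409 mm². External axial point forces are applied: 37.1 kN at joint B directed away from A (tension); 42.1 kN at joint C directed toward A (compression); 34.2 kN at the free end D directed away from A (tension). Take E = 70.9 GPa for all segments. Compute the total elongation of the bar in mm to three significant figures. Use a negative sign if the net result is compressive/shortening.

Internal axial forces (sectioning from the free end, tension +): N_CD = 34.2 kN, N_BC = -7.9 kN, N_AB = 29.2 kN.
A_AB = 416.2 mm².
A_BC = 235.1 mm².
δ_AB = 29200·540/(416.2·70900) = 0.5344 mm
δ_BC = -7900·391/(235.1·70900) = -0.1853 mm
δ_CD = 34200·528/(409·70900) = 0.6227 mm
δ = Σδ_i = 0.9718 mm.

0.972 mm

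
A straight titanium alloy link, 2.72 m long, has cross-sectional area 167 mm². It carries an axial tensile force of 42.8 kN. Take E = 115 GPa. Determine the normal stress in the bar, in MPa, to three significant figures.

256 MPa

σ = N/A = 42800/167 = 256.3 MPa.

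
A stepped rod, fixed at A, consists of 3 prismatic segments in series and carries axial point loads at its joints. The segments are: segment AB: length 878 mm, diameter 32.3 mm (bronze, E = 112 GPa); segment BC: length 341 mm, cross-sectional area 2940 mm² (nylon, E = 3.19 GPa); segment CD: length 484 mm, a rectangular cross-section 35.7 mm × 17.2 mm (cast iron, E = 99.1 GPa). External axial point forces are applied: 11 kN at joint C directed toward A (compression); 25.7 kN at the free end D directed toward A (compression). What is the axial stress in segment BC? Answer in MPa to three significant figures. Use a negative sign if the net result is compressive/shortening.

-12.5 MPa

Internal axial forces (sectioning from the free end, tension +): N_CD = -25.7 kN, N_BC = -36.7 kN, N_AB = -36.7 kN.
σ_BC = N_BC/A_BC = -36700/2940 = -12.48 MPa.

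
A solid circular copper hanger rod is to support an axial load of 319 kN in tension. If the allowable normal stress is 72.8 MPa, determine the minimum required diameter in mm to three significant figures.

Required area A ≥ P/σ_allow = 319000/72.8 = 4382 mm².
For a solid circular section, d ≥ √(4A/π) = 74.69 mm.

74.7 mm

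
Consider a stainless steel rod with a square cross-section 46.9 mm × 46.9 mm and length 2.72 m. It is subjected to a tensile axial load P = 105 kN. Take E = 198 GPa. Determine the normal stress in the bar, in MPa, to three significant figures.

A = 2200 mm².
σ = N/A = 105000/2200 = 47.74 MPa.

47.7 MPa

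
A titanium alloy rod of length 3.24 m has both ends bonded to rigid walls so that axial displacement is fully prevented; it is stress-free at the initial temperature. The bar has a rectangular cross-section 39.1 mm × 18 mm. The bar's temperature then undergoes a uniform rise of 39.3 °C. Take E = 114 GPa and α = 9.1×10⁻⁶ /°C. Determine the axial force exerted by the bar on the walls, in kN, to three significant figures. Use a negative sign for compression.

Free thermal expansion αLΔT = 9.1e-6 · 3240 · 39.3 = 1.159 mm.
The walls impose strain ε = −(1.159)/3240 = -3.5763e-04; σ = Eε = 114000 · -3.5763e-04 = -40.77 MPa.
Wall reaction R = σ·A = -40.77·703.8 = -28690 N = -28.69 kN.

-28.7 kN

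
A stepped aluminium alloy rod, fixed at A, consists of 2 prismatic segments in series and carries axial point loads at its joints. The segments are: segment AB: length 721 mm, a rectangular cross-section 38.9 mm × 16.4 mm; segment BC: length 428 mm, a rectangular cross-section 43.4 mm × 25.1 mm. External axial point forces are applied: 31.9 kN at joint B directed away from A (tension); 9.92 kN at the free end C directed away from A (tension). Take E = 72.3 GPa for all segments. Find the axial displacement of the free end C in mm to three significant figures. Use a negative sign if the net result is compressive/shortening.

0.708 mm

Internal axial forces (sectioning from the free end, tension +): N_BC = 9.92 kN, N_AB = 41.82 kN.
A_AB = 638 mm².
A_BC = 1089 mm².
δ_AB = 41820·721/(638·72300) = 0.6537 mm
δ_BC = 9920·428/(1089·72300) = 0.05391 mm
δ = Σδ_i = 0.7076 mm.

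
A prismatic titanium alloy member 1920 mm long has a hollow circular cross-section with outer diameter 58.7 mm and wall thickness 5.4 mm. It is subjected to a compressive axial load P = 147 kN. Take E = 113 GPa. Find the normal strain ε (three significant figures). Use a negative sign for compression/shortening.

-0.00144

A = 904.2 mm².
σ = N/A = -162.6 MPa; ε = σ/E = -162.6/113000 = -1.439e-03.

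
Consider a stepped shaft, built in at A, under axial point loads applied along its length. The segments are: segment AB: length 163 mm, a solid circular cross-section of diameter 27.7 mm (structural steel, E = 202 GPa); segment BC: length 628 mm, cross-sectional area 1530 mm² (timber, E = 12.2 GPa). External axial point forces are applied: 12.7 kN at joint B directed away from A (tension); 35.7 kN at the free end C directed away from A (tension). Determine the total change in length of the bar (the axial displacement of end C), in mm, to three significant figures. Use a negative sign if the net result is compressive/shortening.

1.27 mm

Internal axial forces (sectioning from the free end, tension +): N_BC = 35.7 kN, N_AB = 48.4 kN.
A_AB = 602.6 mm².
δ_AB = 48400·163/(602.6·202000) = 0.06481 mm
δ_BC = 35700·628/(1530·12200) = 1.201 mm
δ = Σδ_i = 1.266 mm.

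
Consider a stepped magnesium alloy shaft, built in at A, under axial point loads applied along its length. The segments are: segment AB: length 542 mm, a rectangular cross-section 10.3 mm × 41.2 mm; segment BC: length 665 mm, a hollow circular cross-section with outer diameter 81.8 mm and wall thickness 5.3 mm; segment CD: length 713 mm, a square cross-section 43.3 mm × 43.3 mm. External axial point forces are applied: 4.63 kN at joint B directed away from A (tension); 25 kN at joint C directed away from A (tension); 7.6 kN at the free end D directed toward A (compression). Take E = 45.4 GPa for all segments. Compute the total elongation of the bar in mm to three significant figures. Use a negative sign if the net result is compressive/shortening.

0.756 mm

Internal axial forces (sectioning from the free end, tension +): N_CD = -7.6 kN, N_BC = 17.4 kN, N_AB = 22.03 kN.
A_AB = 424.4 mm².
A_BC = 1274 mm².
A_CD = 1875 mm².
δ_AB = 22030·542/(424.4·45400) = 0.6198 mm
δ_BC = 17400·665/(1274·45400) = 0.2001 mm
δ_CD = -7600·713/(1875·45400) = -0.06366 mm
δ = Σδ_i = 0.7562 mm.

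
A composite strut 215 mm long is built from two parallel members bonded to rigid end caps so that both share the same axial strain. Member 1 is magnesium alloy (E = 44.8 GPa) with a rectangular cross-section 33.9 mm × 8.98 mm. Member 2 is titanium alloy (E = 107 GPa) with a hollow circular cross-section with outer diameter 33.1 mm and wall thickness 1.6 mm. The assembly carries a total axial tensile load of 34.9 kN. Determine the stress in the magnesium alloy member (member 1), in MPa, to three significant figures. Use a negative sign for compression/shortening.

51.1 MPa

A_1 = 304.4 mm².
A_2 = 158.3 mm².
Equal strain + equilibrium ⇒ each member carries load in proportion to AE: A₁E₁ = 13640000 N, A₂E₂ = 16940000 N, ΣAE = 30580000 N.
σ₁ = P·E₁/ΣAE = 34900·44800/30580000 = 51.13 MPa.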